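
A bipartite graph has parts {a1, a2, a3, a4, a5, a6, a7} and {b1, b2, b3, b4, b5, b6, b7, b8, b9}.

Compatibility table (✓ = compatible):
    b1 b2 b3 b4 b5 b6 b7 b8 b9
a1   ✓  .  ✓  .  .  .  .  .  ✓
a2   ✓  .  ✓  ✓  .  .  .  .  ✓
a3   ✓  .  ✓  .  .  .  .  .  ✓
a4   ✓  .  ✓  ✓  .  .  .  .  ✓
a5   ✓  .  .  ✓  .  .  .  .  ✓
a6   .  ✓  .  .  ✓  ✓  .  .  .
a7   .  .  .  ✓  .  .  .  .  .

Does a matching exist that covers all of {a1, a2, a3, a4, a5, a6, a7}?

The set {a1, a2, a3, a4, a5, a7} has only 4 neighbours ({b1, b3, b4, b9}), so by Hall's theorem at most 5 of the 7 left vertices can be matched.
Hence no matching covers every left vertex.

No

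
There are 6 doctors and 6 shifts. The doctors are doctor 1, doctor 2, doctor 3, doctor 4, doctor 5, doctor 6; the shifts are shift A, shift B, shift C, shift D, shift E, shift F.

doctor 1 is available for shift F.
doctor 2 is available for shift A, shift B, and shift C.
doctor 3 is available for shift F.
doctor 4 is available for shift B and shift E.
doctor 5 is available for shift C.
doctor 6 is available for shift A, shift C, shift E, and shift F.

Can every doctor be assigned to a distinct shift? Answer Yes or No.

No

The set {doctor 1, doctor 3} has only 1 neighbour ({shift F}), so by Hall's theorem at most 5 of the 6 doctors can be matched.
Hence no matching covers every doctor.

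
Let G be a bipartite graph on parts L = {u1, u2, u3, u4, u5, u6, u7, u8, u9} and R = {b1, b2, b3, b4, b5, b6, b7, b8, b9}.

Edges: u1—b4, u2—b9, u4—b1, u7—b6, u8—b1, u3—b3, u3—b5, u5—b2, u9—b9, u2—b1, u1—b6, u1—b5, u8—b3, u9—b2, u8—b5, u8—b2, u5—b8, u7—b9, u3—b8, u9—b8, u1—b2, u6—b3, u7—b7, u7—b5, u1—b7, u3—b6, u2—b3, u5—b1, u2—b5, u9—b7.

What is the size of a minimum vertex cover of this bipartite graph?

A maximum matching has 9 edges (e.g. u1–b4, u2–b9, u3–b6, u4–b1, u5–b2, u6–b3, u7–b7, u8–b5, u9–b8).
By König's theorem the minimum vertex cover has the same size. One such cover is {u1, u2, u3, u4, u5, u6, u7, u8, u9}.

9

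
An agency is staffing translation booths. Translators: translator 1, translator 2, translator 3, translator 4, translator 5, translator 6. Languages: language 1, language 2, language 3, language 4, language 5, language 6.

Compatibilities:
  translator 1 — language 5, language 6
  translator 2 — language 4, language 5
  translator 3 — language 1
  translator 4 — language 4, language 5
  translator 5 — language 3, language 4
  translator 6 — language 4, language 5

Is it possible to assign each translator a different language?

No

The set {translator 2, translator 4, translator 6} has only 2 neighbours ({language 4, language 5}), so by Hall's theorem at most 5 of the 6 translators can be matched.
Hence no matching covers every translator.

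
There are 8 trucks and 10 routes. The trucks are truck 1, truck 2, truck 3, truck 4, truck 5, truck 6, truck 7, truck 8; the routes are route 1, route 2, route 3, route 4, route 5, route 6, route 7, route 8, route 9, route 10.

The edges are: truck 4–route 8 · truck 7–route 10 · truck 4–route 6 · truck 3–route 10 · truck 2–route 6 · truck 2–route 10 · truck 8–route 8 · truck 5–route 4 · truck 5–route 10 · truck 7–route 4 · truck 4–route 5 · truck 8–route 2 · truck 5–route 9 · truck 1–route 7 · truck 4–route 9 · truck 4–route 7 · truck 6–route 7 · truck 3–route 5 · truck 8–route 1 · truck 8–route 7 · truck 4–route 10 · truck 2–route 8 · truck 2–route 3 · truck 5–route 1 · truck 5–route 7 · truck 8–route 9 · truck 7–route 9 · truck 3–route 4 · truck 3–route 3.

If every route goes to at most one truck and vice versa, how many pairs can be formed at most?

One maximum matching: truck 1-route 7, truck 2-route 6, truck 3-route 4, truck 4-route 8, truck 5-route 9, truck 7-route 10, truck 8-route 2.
The set {truck 1, truck 6} has only 1 neighbour ({route 7}), so by Hall's theorem at most 7 of the 8 trucks can be matched.

7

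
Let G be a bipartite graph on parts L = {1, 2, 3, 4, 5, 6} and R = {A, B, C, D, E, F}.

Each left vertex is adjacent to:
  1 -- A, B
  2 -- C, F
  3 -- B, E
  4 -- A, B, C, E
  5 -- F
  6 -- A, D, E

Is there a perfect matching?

Yes

For example, pair 1–A, 2–C, 3–E, 4–B, 5–F, 6–D.
Every left vertex is matched, so this is a perfect matching.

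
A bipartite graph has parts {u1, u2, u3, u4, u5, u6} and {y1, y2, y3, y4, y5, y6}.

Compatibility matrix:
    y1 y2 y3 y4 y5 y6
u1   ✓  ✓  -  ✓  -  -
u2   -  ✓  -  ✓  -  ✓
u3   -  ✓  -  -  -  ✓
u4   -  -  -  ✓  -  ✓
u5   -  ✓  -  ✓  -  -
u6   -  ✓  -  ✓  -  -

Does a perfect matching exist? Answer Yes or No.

The set {u2, u3, u4, u5, u6} has only 3 neighbours ({y2, y4, y6}), so by Hall's theorem at most 4 of the 6 left vertices can be matched.
Hence no matching covers every left vertex.

No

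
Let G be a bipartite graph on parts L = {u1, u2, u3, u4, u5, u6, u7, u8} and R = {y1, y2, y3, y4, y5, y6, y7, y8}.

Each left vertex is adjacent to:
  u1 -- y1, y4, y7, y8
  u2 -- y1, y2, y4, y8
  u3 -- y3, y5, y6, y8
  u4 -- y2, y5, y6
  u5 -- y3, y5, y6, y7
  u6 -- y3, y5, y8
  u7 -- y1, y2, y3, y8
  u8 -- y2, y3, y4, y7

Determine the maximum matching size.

8

A valid assignment of size 8: u1–y4, u2–y2, u3–y6, u4–y5, u5–y7, u6–y8, u7–y1, u8–y3.
This saturates every left vertex, so 8 is the maximum.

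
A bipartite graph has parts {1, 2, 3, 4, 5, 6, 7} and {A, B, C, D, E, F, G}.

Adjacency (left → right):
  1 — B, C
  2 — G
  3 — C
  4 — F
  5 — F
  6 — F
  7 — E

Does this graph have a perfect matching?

No

The set {4, 5, 6} has only 1 neighbour ({F}), so by Hall's theorem at most 5 of the 7 left vertices can be matched.
Hence no matching covers every left vertex.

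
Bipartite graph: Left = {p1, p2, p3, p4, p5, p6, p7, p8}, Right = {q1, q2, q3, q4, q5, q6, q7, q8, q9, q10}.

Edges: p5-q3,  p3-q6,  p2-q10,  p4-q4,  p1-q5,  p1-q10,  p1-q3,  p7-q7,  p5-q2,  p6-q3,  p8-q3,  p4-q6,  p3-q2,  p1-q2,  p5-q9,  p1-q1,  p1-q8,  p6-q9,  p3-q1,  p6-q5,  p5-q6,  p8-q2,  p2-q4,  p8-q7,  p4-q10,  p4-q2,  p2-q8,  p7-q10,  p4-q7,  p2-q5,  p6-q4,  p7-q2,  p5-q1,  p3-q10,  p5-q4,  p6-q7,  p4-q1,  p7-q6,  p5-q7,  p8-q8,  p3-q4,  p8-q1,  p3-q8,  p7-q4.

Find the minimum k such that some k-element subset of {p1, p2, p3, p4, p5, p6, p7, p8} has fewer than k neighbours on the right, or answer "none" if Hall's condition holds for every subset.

none

A matching saturating every left vertex exists, for instance p1→q3, p2→q10, p3→q8, p4→q6, p5→q1, p6→q9, p7→q4, p8→q7.
By Hall's marriage theorem, this means |N(S)| ≥ |S| for every subset S, so no violating subset exists.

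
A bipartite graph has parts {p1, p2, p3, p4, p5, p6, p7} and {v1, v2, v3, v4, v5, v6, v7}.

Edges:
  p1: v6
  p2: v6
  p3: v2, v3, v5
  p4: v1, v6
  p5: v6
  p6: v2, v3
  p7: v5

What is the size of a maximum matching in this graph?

5

For example, pair p1→v6, p3→v3, p4→v1, p6→v2, p7→v5.
The set {p1, p2, p5} has only 1 neighbour ({v6}), so by Hall's theorem at most 5 of the 7 left vertices can be matched.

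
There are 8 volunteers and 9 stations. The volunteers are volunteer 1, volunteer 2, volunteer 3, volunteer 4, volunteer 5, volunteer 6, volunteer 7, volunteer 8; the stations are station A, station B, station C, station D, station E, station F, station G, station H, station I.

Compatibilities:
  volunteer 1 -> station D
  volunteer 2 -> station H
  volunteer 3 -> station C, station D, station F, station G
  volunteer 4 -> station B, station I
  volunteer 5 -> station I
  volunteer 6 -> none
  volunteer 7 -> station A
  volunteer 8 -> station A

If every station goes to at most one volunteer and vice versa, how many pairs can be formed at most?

One maximum matching: volunteer 1→station D, volunteer 2→station H, volunteer 3→station C, volunteer 4→station B, volunteer 5→station I, volunteer 7→station A.
The set {volunteer 6, volunteer 7, volunteer 8} has only 1 neighbour ({station A}), so by Hall's theorem at most 6 of the 8 volunteers can be matched.

6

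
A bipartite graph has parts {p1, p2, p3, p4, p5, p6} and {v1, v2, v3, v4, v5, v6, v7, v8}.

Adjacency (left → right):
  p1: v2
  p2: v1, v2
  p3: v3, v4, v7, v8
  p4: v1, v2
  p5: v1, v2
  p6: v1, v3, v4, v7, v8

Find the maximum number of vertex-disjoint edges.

For example, pair p1→v2, p2→v1, p3→v7, p6→v3.
The set {p1, p2, p4, p5} has only 2 neighbours ({v1, v2}), so by Hall's theorem at most 4 of the 6 left vertices can be matched.

4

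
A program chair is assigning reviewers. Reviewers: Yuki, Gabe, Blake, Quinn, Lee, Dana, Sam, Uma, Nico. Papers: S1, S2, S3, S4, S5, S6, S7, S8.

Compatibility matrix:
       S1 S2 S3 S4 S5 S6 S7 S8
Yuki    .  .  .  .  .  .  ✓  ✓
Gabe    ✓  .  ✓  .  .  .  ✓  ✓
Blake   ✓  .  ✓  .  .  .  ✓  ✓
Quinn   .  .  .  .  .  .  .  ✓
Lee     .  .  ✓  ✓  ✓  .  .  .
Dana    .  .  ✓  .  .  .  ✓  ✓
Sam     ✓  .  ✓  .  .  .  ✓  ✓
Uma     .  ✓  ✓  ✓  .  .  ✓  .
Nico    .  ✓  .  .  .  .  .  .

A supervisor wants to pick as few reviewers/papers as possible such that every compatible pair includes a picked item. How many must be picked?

{Lee, Uma, Nico, S1, S3, S7, S8} is a vertex cover of size 7: every edge has an endpoint in this set.
No smaller cover exists because Yuki–S7, Gabe–S1, Blake–S3, Quinn–S8, Lee–S5, Uma–S4, Nico–S2 is a matching of size 7, and a cover must include an endpoint of each of these disjoint edges (König's theorem).

7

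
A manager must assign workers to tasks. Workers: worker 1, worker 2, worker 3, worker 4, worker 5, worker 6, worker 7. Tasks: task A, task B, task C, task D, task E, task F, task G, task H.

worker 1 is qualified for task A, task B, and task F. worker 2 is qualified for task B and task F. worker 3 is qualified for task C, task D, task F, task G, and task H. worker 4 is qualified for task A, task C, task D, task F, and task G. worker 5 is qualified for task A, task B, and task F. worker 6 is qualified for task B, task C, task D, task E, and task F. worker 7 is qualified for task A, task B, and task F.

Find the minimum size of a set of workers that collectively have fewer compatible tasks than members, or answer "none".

Take S = {worker 1, worker 2, worker 5, worker 7}. Its neighbourhood is {task A, task B, task F}, so |N(S)| = 3 < |S| = 4.
Every subset of size less than 4 has at least as many neighbours as members, so 4 is the minimum.

4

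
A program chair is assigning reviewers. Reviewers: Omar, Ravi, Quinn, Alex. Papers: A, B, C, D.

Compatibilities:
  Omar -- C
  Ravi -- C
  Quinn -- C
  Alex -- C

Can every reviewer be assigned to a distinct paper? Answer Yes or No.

The set {Omar, Ravi, Quinn, Alex} has only 1 neighbour ({C}), so by Hall's theorem at most 1 of the 4 reviewers can be matched.
Hence no matching covers every reviewer.

No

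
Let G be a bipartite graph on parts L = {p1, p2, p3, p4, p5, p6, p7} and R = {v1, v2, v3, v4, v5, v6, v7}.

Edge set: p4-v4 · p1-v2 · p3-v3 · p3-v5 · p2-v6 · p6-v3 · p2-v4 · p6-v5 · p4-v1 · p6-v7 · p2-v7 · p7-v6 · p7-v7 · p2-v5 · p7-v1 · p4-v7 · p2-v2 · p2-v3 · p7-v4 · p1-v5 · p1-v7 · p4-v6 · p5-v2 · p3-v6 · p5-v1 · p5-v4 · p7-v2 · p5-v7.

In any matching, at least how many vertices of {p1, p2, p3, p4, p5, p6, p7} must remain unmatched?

One maximum matching: p1→v5, p2→v3, p3→v6, p4→v1, p5→v4, p6→v7, p7→v2.
This saturates every left vertex, so 7 is the maximum.
That matches 7 of the 7, leaving 0 unmatched; no matching can do better.

0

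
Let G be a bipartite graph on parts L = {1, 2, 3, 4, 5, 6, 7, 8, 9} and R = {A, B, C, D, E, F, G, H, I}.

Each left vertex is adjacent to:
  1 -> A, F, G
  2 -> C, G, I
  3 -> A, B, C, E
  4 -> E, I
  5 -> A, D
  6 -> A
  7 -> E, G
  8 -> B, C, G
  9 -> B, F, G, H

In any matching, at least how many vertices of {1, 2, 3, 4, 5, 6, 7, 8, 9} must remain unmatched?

One maximum matching: 1–F, 2–C, 3–E, 4–I, 5–D, 6–A, 7–G, 8–B, 9–H.
This saturates every left vertex, so 9 is the maximum.
That matches 9 of the 9, leaving 0 unmatched; no matching can do better.

0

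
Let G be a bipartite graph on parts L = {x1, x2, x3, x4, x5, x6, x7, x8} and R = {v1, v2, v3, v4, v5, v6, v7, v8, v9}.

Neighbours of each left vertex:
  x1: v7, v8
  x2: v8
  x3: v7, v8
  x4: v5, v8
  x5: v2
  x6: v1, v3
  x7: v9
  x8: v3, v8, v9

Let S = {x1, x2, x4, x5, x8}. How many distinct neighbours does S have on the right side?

The union of neighbours of {x1, x2, x4, x5, x8} is {v2, v3, v5, v7, v8, v9}, which has 6 elements.
Since |N(S)| = 6 ≥ |S| = 5, Hall's condition holds for this subset.

6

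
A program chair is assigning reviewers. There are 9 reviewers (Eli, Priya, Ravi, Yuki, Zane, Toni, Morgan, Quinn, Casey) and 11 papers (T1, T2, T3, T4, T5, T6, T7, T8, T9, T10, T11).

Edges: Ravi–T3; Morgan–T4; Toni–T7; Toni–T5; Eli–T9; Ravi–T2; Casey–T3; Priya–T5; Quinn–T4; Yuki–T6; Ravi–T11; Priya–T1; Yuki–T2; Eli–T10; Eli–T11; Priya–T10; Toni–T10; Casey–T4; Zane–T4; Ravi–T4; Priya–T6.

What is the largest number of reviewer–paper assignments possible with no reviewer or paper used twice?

7

A valid assignment of size 7: Eli→T9, Priya→T5, Ravi→T11, Yuki→T6, Zane→T4, Toni→T10, Casey→T3.
The set {Zane, Morgan, Quinn} has only 1 neighbour ({T4}), so by Hall's theorem at most 7 of the 9 reviewers can be matched.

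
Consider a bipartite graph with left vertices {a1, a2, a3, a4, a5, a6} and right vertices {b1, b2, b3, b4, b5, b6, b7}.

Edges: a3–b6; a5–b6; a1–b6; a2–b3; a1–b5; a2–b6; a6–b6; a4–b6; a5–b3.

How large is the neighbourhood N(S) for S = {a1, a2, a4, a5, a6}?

3

The union of neighbours of {a1, a2, a4, a5, a6} is {b3, b5, b6}, which has 3 elements.
Since |N(S)| = 3 < |S| = 5, Hall's condition fails for this subset.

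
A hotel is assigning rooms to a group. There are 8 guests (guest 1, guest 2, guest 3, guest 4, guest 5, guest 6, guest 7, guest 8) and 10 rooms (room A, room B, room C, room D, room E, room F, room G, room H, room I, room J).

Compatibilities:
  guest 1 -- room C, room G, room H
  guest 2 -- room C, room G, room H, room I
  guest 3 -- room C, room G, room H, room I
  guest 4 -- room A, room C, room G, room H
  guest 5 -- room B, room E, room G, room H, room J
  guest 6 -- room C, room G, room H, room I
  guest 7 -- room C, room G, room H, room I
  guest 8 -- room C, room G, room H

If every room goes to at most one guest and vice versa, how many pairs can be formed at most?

6

One maximum matching: guest 1→room C, guest 2→room H, guest 3→room I, guest 4→room A, guest 5→room J, guest 6→room G.
The set {guest 1, guest 2, guest 3, guest 6, guest 7, guest 8} has only 4 neighbours ({room C, room G, room H, room I}), so by Hall's theorem at most 6 of the 8 guests can be matched.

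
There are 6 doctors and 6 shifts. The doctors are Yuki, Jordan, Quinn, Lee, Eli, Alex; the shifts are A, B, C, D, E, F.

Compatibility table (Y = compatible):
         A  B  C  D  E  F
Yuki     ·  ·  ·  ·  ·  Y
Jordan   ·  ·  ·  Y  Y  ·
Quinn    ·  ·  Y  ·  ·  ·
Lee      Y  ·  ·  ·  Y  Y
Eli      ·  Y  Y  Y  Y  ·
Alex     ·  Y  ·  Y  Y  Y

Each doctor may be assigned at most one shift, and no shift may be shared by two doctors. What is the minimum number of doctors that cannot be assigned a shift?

A valid assignment of size 6: Yuki–F, Jordan–D, Quinn–C, Lee–A, Eli–E, Alex–B.
All 6 doctors are matched, so no larger matching exists.
That matches 6 of the 6, leaving 0 unmatched; no matching can do better.

0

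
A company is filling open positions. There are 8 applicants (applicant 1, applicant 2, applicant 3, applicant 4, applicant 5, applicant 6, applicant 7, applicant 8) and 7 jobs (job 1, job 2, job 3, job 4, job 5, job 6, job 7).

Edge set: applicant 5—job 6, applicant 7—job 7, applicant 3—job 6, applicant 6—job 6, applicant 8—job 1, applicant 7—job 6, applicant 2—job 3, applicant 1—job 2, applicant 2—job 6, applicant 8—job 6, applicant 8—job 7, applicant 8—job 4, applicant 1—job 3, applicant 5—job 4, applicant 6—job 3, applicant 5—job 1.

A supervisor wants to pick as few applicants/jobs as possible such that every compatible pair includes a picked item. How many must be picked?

{applicant 1, applicant 5, applicant 7, applicant 8, job 3, job 6} is a vertex cover of size 6: every edge has an endpoint in this set.
No smaller cover exists because applicant 1–job 2, applicant 2–job 3, applicant 3–job 6, applicant 5–job 4, applicant 7–job 7, applicant 8–job 1 is a matching of size 6, and a cover must include an endpoint of each of these disjoint edges (König's theorem).

6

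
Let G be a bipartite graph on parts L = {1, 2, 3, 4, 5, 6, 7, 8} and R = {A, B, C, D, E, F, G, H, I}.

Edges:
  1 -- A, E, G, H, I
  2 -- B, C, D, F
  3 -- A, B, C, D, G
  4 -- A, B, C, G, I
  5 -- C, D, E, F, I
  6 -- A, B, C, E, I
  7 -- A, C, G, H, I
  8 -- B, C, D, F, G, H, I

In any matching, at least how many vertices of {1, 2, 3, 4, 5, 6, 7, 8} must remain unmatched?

One maximum matching: 1-H, 2-F, 3-D, 4-B, 5-E, 6-I, 7-A, 8-G.
This saturates every left vertex, so 8 is the maximum.
That matches 8 of the 8, leaving 0 unmatched; no matching can do better.

0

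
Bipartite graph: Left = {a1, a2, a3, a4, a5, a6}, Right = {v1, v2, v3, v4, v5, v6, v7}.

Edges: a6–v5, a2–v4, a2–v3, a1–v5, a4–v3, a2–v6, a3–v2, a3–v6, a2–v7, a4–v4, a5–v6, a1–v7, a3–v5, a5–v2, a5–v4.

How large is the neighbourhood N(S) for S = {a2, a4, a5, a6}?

The union of neighbours of {a2, a4, a5, a6} is {v2, v3, v4, v5, v6, v7}, which has 6 elements.
Since |N(S)| = 6 ≥ |S| = 4, Hall's condition holds for this subset.

6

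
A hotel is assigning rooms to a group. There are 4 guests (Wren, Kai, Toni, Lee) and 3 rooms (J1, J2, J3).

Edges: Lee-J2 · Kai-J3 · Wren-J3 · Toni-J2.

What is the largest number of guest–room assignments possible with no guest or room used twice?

2

For example, pair Wren-J3, Toni-J2.
The set {Wren, Kai, Toni, Lee} has only 2 neighbours ({J2, J3}), so by Hall's theorem at most 2 of the 4 guests can be matched.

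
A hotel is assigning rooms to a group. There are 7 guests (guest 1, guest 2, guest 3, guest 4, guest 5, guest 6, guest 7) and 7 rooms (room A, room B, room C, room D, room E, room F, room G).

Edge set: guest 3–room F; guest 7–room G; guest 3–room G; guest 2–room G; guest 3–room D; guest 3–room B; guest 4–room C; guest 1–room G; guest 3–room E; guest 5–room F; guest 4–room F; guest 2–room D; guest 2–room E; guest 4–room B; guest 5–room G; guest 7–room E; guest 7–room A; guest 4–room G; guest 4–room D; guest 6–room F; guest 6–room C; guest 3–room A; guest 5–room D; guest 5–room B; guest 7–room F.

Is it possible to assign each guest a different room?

Yes

A valid assignment of size 7: guest 1–room G, guest 2–room E, guest 3–room A, guest 4–room D, guest 5–room B, guest 6–room C, guest 7–room F.
All 7 guests are covered.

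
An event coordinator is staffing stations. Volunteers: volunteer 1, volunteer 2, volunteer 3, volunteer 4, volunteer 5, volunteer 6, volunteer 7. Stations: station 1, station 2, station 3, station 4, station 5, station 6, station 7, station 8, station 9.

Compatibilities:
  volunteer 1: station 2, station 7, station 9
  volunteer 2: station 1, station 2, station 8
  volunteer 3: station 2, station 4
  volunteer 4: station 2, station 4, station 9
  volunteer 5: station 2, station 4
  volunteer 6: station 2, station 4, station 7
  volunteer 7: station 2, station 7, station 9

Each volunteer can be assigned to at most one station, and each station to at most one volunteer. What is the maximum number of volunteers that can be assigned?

5

For example, pair volunteer 1–station 7, volunteer 2–station 1, volunteer 3–station 4, volunteer 4–station 9, volunteer 5–station 2.
The set {volunteer 1, volunteer 3, volunteer 4, volunteer 5, volunteer 6, volunteer 7} has only 4 neighbours ({station 2, station 4, station 7, station 9}), so by Hall's theorem at most 5 of the 7 volunteers can be matched.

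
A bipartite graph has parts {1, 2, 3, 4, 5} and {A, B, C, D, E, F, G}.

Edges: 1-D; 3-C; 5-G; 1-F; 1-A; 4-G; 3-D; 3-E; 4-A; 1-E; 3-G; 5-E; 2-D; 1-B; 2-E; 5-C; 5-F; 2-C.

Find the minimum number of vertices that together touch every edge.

5

A maximum matching has 5 edges (e.g. 1–A, 2–D, 3–C, 4–G, 5–E).
By König's theorem the minimum vertex cover has the same size. One such cover is {1, 2, 3, 4, 5}.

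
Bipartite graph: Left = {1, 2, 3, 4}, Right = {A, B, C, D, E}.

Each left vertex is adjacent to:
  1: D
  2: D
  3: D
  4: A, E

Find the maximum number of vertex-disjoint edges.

2

A valid assignment of size 2: 1–D, 4–E.
The set {1, 2, 3} has only 1 neighbour ({D}), so by Hall's theorem at most 2 of the 4 left vertices can be matched.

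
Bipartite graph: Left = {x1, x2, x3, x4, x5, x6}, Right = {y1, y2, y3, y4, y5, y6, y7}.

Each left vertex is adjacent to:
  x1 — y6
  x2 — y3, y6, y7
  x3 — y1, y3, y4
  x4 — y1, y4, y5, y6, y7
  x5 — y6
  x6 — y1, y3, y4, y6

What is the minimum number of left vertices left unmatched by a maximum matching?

1

A valid assignment of size 5: x1-y6, x2-y7, x3-y4, x4-y1, x6-y3.
The set {x1, x5} has only 1 neighbour ({y6}), so by Hall's theorem at most 5 of the 6 left vertices can be matched.
That matches 5 of the 6, leaving 1 unmatched; no matching can do better.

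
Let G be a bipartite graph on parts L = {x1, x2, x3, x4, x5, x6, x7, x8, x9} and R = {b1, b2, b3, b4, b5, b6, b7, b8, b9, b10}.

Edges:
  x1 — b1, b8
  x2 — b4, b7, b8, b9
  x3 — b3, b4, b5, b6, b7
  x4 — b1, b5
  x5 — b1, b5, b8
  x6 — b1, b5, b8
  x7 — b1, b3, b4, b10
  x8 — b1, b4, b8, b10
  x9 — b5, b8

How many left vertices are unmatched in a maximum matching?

2

One maximum matching: x1→b8, x2→b7, x3→b6, x4→b1, x5→b5, x7→b3, x8→b4.
The set {x1, x4, x5, x6, x9} has only 3 neighbours ({b1, b5, b8}), so by Hall's theorem at most 7 of the 9 left vertices can be matched.
That matches 7 of the 9, leaving 2 unmatched; no matching can do better.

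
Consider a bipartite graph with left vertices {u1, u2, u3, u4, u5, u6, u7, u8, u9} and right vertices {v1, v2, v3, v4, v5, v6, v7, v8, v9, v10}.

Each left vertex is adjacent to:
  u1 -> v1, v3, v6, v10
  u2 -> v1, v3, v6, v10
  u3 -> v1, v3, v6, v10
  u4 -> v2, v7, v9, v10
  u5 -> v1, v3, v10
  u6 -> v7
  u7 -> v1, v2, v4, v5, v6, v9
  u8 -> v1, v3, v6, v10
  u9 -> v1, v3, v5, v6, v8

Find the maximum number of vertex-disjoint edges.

8

For example, pair u1→v3, u2→v6, u3→v1, u4→v9, u5→v10, u6→v7, u7→v2, u9→v5.
The set {u1, u2, u3, u5, u8} has only 4 neighbours ({v1, v10, v3, v6}), so by Hall's theorem at most 8 of the 9 left vertices can be matched.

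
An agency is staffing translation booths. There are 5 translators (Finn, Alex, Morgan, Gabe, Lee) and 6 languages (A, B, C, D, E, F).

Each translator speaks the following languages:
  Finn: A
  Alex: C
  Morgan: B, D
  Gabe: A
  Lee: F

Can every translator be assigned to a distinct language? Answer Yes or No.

No

The set {Finn, Gabe} has only 1 neighbour ({A}), so by Hall's theorem at most 4 of the 5 translators can be matched.
Hence no matching covers every translator.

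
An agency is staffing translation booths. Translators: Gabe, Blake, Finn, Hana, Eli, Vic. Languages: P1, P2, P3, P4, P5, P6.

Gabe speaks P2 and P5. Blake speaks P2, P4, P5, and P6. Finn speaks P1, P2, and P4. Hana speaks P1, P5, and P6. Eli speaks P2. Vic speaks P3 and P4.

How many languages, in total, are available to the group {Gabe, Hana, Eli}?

4

The union of neighbours of {Gabe, Hana, Eli} is {P1, P2, P5, P6}, which has 4 elements.
Since |N(S)| = 4 ≥ |S| = 3, Hall's condition holds for this subset.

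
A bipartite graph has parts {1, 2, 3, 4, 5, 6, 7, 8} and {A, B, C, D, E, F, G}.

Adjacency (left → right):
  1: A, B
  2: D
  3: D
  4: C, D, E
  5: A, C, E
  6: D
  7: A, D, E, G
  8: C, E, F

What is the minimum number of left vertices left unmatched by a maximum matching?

2

One maximum matching: 1→B, 2→D, 4→C, 5→A, 7→G, 8→E.
The set {2, 3, 6} has only 1 neighbour ({D}), so by Hall's theorem at most 6 of the 8 left vertices can be matched.
That matches 6 of the 8, leaving 2 unmatched; no matching can do better.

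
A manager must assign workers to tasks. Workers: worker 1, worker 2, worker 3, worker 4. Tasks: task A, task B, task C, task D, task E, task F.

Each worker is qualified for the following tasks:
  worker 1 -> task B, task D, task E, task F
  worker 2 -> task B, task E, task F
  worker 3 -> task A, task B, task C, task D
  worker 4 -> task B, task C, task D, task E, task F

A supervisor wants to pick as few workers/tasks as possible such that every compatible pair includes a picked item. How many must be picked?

4

The 4 edges worker 1–task E, worker 2–task B, worker 3–task D, worker 4–task F form a matching, so any vertex cover needs at least 4 vertices (one per matched edge).
Conversely {worker 1, worker 2, worker 3, worker 4} meets every edge and has exactly 4 vertices, so 4 is optimal.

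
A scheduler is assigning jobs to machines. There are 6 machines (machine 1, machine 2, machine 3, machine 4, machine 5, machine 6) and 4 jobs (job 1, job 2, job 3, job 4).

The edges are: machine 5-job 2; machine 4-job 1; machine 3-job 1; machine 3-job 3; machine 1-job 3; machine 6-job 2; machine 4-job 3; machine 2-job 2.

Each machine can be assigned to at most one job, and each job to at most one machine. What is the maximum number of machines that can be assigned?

3

For example, pair machine 1→job 3, machine 2→job 2, machine 3→job 1.
The set {machine 1, machine 2, machine 3, machine 4, machine 5, machine 6} has only 3 neighbours ({job 1, job 2, job 3}), so by Hall's theorem at most 3 of the 6 machines can be matched.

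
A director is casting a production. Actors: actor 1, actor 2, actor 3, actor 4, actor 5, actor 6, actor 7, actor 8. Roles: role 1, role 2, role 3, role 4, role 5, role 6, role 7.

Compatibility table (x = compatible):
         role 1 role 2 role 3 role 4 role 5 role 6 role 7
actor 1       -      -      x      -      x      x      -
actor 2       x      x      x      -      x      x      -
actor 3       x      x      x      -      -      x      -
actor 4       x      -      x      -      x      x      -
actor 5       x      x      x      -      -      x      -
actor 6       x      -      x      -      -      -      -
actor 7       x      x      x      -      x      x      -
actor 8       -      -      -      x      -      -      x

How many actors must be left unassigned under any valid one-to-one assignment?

For example, pair actor 1-role 5, actor 2-role 6, actor 3-role 2, actor 4-role 1, actor 5-role 3, actor 8-role 7.
The set {actor 1, actor 2, actor 3, actor 4, actor 5, actor 6, actor 7} has only 5 neighbours ({role 1, role 2, role 3, role 5, role 6}), so by Hall's theorem at most 6 of the 8 actors can be matched.
That matches 6 of the 8, leaving 2 unmatched; no matching can do better.

2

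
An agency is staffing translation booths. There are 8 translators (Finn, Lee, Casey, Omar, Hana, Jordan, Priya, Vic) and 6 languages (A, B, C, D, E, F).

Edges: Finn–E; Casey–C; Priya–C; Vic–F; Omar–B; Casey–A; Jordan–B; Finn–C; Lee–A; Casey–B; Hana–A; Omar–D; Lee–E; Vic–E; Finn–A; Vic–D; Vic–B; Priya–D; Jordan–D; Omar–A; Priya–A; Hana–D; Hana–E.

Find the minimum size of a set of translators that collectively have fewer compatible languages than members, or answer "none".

Take S = {Finn, Lee, Casey, Omar, Hana, Jordan}. Its neighbourhood is {A, B, C, D, E}, so |N(S)| = 5 < |S| = 6.
Every subset of size less than 6 has at least as many neighbours as members, so 6 is the minimum.

6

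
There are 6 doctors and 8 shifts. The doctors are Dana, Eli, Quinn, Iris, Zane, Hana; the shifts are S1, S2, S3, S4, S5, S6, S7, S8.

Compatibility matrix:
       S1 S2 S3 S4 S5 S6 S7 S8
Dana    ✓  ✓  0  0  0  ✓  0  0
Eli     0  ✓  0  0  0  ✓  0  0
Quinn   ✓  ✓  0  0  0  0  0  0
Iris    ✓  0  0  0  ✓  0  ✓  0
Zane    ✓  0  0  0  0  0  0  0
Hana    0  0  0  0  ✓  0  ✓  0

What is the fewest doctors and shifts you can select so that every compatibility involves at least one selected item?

The 5 edges Dana–S1, Eli–S6, Quinn–S2, Iris–S5, Hana–S7 form a matching, so any vertex cover needs at least 5 vertices (one per matched edge).
Conversely {Iris, Hana, S1, S2, S6} meets every edge and has exactly 5 vertices, so 5 is optimal.

5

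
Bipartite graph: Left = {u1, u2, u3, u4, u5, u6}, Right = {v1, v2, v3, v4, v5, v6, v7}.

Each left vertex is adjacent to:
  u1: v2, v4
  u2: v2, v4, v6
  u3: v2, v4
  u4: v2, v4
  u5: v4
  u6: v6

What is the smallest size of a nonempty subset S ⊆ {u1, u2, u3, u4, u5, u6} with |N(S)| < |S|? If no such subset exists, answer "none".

Take S = {u1, u3, u4}. Its neighbourhood is {v2, v4}, so |N(S)| = 2 < |S| = 3.
Every subset of size less than 3 has at least as many neighbours as members, so 3 is the minimum.

3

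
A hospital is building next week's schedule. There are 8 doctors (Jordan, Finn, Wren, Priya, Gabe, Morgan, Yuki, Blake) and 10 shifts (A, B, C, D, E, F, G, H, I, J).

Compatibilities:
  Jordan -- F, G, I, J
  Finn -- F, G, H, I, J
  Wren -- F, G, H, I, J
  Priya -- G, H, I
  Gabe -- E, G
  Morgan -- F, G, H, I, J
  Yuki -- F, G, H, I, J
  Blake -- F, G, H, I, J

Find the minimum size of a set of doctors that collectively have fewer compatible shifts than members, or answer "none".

Take S = {Jordan, Finn, Wren, Priya, Morgan, Yuki}. Its neighbourhood is {F, G, H, I, J}, so |N(S)| = 5 < |S| = 6.
Every subset of size less than 6 has at least as many neighbours as members, so 6 is the minimum.

6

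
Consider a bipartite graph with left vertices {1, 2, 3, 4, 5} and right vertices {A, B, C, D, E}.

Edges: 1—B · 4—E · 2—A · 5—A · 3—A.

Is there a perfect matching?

The set {2, 3, 5} has only 1 neighbour ({A}), so by Hall's theorem at most 3 of the 5 left vertices can be matched.
Hence no matching covers every left vertex.

No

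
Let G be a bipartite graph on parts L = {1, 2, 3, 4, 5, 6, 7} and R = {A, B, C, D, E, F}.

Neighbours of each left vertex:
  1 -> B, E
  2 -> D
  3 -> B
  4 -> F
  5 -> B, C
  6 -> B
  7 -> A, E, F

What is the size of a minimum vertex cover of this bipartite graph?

6

A maximum matching has 6 edges (e.g. 1–E, 2–D, 3–B, 4–F, 5–C, 7–A).
By König's theorem the minimum vertex cover has the same size. One such cover is {1, 2, 4, 5, 7, B}.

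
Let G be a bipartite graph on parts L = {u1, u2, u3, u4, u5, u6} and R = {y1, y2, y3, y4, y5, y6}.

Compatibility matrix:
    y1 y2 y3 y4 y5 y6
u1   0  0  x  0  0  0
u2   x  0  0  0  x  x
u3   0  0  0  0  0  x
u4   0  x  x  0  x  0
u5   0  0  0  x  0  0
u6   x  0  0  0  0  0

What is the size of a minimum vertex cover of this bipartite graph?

The 6 edges u1–y3, u2–y5, u3–y6, u4–y2, u5–y4, u6–y1 form a matching, so any vertex cover needs at least 6 vertices (one per matched edge).
Conversely {u1, u2, u3, u4, u5, u6} meets every edge and has exactly 6 vertices, so 6 is optimal.

6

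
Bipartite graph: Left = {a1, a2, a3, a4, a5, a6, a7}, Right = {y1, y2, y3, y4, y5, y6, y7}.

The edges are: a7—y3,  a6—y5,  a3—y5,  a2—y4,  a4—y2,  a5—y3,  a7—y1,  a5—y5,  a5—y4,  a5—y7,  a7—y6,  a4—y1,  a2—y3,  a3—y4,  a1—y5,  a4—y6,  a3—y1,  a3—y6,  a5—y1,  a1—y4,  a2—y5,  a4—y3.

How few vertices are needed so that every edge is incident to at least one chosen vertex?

7

The 7 edges a1–y4, a2–y3, a3–y6, a4–y2, a5–y7, a6–y5, a7–y1 form a matching, so any vertex cover needs at least 7 vertices (one per matched edge).
Conversely {a1, a2, a3, a4, a5, a6, a7} meets every edge and has exactly 7 vertices, so 7 is optimal.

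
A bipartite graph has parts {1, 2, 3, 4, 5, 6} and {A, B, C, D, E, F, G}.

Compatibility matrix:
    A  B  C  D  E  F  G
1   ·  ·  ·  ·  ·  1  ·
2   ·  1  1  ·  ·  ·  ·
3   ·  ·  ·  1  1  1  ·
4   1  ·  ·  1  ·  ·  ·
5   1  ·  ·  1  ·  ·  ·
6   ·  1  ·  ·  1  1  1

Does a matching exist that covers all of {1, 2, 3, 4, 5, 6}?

A valid assignment of size 6: 1-F, 2-C, 3-E, 4-A, 5-D, 6-B.
All 6 left vertices are covered.

Yes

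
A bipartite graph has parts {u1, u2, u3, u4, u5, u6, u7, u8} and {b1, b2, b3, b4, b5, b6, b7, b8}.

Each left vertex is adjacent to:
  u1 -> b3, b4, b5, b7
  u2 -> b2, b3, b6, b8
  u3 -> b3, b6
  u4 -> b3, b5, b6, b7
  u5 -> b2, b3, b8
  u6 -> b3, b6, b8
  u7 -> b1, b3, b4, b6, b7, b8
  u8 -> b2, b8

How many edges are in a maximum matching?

For example, pair u1-b4, u2-b2, u3-b6, u4-b5, u5-b8, u6-b3, u7-b7.
The set {u2, u3, u5, u6, u8} has only 4 neighbours ({b2, b3, b6, b8}), so by Hall's theorem at most 7 of the 8 left vertices can be matched.

7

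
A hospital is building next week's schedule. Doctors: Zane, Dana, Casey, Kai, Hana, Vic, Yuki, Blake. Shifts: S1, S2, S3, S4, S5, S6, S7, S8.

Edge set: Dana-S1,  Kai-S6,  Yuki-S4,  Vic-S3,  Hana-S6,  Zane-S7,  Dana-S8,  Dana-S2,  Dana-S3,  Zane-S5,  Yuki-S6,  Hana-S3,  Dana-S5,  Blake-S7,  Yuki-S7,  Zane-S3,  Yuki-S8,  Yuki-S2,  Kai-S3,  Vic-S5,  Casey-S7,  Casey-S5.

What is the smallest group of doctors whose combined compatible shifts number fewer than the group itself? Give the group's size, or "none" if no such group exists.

Take S = {Zane, Casey, Vic, Blake}. Its neighbourhood is {S3, S5, S7}, so |N(S)| = 3 < |S| = 4.
Every subset of size less than 4 has at least as many neighbours as members, so 4 is the minimum.

4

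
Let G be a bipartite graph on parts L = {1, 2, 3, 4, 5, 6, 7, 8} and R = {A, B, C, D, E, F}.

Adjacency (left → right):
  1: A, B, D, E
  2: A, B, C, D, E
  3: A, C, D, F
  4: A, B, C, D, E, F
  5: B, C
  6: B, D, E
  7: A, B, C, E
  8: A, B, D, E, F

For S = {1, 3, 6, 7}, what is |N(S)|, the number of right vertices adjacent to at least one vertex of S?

6

The union of neighbours of {1, 3, 6, 7} is {A, B, C, D, E, F}, which has 6 elements.
Since |N(S)| = 6 ≥ |S| = 4, Hall's condition holds for this subset.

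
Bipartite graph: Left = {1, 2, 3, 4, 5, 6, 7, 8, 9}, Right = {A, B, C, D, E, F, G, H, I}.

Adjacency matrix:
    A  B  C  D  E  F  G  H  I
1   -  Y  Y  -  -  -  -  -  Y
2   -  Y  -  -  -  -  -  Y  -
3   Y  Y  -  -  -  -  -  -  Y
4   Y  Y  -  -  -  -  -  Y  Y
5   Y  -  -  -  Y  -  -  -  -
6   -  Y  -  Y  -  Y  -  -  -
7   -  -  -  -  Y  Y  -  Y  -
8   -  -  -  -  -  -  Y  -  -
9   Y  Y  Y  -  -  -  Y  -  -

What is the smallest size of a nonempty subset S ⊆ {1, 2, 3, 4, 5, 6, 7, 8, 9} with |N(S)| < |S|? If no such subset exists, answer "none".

A matching saturating every left vertex exists, for instance 1→C, 2→H, 3→I, 4→A, 5→E, 6→D, 7→F, 8→G, 9→B.
By Hall's marriage theorem, this means |N(S)| ≥ |S| for every subset S, so no violating subset exists.

none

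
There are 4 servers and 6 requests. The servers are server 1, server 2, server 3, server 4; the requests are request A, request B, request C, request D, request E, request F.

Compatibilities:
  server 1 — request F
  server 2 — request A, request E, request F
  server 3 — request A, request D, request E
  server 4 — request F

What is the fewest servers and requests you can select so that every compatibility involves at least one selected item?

3

The 3 edges server 1–request F, server 2–request A, server 3–request E form a matching, so any vertex cover needs at least 3 vertices (one per matched edge).
Conversely {server 2, server 3, request F} meets every edge and has exactly 3 vertices, so 3 is optimal.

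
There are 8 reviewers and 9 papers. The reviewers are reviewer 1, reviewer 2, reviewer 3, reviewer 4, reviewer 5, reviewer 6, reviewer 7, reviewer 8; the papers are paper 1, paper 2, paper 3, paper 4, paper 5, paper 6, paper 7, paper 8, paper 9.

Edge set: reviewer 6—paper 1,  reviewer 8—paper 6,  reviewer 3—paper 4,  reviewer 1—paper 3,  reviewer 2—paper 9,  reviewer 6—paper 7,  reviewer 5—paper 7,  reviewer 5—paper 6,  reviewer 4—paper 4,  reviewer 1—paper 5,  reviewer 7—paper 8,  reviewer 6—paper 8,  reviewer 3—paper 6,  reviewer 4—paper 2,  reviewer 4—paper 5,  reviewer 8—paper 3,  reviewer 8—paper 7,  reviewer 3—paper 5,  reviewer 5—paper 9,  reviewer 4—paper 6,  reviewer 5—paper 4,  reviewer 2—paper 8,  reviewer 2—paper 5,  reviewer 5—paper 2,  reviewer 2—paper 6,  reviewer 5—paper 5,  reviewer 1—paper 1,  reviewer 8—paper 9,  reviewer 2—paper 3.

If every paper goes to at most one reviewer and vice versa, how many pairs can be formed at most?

One maximum matching: reviewer 1–paper 3, reviewer 2–paper 9, reviewer 3–paper 6, reviewer 4–paper 4, reviewer 5–paper 2, reviewer 6–paper 1, reviewer 7–paper 8, reviewer 8–paper 7.
All 8 reviewers are matched, so no larger matching exists.

8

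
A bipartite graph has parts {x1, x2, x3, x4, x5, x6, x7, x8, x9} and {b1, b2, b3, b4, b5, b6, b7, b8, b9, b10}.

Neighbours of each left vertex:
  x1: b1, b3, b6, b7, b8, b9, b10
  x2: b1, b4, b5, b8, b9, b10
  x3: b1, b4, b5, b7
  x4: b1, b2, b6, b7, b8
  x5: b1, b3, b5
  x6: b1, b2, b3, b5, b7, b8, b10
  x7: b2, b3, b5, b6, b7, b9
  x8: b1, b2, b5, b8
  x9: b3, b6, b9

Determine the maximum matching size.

One maximum matching: x1–b7, x2–b10, x3–b4, x4–b2, x5–b5, x6–b1, x7–b6, x8–b8, x9–b3.
This saturates every left vertex, so 9 is the maximum.

9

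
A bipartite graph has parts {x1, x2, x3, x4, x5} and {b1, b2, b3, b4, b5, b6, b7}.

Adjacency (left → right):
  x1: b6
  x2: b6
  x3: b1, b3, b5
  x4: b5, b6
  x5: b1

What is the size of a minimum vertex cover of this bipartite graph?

4

A maximum matching has 4 edges (e.g. x1–b6, x3–b3, x4–b5, x5–b1).
By König's theorem the minimum vertex cover has the same size. One such cover is {x3, x4, x5, b6}.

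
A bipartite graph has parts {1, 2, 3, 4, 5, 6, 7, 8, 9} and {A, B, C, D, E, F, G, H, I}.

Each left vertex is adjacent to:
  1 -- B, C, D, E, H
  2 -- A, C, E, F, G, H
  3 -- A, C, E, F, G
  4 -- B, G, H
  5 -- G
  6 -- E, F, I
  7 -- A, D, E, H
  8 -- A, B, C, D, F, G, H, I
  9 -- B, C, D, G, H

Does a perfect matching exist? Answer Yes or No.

A valid assignment of size 9: 1–E, 2–C, 3–A, 4–B, 5–G, 6–I, 7–D, 8–F, 9–H.
All 9 left vertices are covered.

Yes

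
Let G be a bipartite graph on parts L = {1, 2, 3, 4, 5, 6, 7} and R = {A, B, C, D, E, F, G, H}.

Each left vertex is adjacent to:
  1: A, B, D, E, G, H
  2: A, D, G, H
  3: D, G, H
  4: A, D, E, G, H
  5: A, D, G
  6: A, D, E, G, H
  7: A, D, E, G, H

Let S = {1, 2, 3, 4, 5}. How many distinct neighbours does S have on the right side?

The union of neighbours of {1, 2, 3, 4, 5} is {A, B, D, E, G, H}, which has 6 elements.
Since |N(S)| = 6 ≥ |S| = 5, Hall's condition holds for this subset.

6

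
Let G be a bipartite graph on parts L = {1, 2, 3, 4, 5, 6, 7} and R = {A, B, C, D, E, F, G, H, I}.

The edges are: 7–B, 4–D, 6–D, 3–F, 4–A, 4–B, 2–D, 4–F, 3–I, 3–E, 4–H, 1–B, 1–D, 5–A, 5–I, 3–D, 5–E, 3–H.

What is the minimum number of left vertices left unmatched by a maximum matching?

2

For example, pair 1→B, 2→D, 3→E, 4→A, 5→I.
The set {1, 2, 6, 7} has only 2 neighbours ({B, D}), so by Hall's theorem at most 5 of the 7 left vertices can be matched.
That matches 5 of the 7, leaving 2 unmatched; no matching can do better.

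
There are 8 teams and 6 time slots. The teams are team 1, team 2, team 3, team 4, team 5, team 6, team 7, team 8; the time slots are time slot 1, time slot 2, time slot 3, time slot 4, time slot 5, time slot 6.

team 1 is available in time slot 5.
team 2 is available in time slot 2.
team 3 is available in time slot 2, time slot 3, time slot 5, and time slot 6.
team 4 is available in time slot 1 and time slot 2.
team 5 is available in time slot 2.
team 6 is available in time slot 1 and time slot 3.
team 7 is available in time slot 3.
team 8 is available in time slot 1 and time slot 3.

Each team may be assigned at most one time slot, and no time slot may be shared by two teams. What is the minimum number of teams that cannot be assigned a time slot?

One maximum matching: team 1–time slot 5, team 2–time slot 2, team 3–time slot 6, team 4–time slot 1, team 6–time slot 3.
The set {team 2, team 4, team 5, team 6, team 7, team 8} has only 3 neighbours ({time slot 1, time slot 2, time slot 3}), so by Hall's theorem at most 5 of the 8 teams can be matched.
That matches 5 of the 8, leaving 3 unmatched; no matching can do better.

3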